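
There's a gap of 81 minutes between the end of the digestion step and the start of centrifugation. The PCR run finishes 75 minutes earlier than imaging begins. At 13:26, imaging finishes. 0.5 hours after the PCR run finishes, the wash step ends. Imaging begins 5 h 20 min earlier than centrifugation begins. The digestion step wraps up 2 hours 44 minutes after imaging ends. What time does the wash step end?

11:26

The digestion step ends at 13:26 + 164 min = 16:10.
Centrifugation starts at 16:10 + 81 min = 17:31.
Imaging starts at 17:31 − 320 min = 12:11.
The PCR run ends at 12:11 − 75 min = 10:56.
The wash step ends at 10:56 + 30 min = 11:26.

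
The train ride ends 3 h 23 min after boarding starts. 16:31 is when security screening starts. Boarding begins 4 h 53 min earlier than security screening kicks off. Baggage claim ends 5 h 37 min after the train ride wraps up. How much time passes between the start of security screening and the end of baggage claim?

Boarding starts at 16:31 − 293 min = 11:38.
The train ride ends at 11:38 + 203 min = 15:01.
Baggage claim ends at 15:01 + 337 min = 20:38.
From 16:31 to 20:38 is 4 h 7 min.

4 h 7 min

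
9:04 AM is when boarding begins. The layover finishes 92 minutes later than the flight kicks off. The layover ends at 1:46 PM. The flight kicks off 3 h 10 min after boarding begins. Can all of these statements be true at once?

Yes

The flight starts at 9:04 AM + 190 min = 12:14 PM.
The layover ends at 12:14 PM + 92 min = 1:46 PM.
That matches the stated 1:46 PM, so the schedule is consistent.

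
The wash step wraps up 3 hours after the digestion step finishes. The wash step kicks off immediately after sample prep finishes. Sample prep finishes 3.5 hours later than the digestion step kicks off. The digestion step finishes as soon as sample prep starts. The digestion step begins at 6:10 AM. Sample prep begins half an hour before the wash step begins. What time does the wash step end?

12:10 PM

Sample prep ends at 6:10 AM + 210 min = 9:40 AM.
So the wash step starts at 9:40 AM.
Sample prep starts at 9:40 AM − 30 min = 9:10 AM.
So the digestion step ends at 9:10 AM.
The wash step ends at 9:10 AM + 180 min = 12:10 PM.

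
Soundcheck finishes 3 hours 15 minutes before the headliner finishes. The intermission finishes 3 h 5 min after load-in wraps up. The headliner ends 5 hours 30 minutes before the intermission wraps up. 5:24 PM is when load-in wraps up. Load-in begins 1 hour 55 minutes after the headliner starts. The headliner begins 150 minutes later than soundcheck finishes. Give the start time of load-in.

4:09 PM

The intermission ends at 5:24 PM + 185 min = 8:29 PM.
The headliner ends at 8:29 PM − 330 min = 2:59 PM.
Soundcheck ends at 2:59 PM − 195 min = 11:44 AM.
The headliner starts at 11:44 AM + 150 min = 2:14 PM.
Load-in starts at 2:14 PM + 115 min = 4:09 PM.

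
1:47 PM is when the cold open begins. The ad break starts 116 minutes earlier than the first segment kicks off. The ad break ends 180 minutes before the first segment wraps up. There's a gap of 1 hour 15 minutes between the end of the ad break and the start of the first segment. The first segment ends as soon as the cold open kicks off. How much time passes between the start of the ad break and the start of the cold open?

3 h 41 min

The first segment ends at 1:47 PM.
The ad break ends at 1:47 PM − 180 min = 10:47 AM.
The first segment starts at 10:47 AM + 75 min = 12:02 PM.
The ad break starts at 12:02 PM − 116 min = 10:06 AM.
From 10:06 AM to 1:47 PM is 3 h 41 min.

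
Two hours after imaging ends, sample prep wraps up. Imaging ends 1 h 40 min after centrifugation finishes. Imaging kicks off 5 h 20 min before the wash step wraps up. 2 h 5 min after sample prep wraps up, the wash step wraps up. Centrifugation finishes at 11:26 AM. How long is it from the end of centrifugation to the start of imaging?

Imaging ends at 11:26 AM + 100 min = 1:06 PM.
Sample prep ends at 1:06 PM + 120 min = 3:06 PM.
The wash step ends at 3:06 PM + 125 min = 5:11 PM.
Imaging starts at 5:11 PM − 320 min = 11:51 AM.
From 11:26 AM to 11:51 AM is 25 minutes.

25 minutes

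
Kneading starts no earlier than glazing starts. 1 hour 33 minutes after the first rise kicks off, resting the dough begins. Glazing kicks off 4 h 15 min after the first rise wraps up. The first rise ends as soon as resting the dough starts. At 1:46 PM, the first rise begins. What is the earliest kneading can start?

7:34 PM

Resting the dough starts at 1:46 PM + 93 min = 3:19 PM.
So the first rise ends at 3:19 PM.
Glazing starts at 3:19 PM + 255 min = 7:34 PM.
Kneading is bounded by glazing, so the earliest it can start is 7:34 PM.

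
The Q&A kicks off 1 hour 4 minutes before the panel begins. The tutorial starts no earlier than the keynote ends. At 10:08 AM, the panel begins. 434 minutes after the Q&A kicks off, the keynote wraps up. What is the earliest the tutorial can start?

4:18 PM

The Q&A starts at 10:08 AM − 64 min = 9:04 AM.
The keynote ends at 9:04 AM + 434 min = 4:18 PM.
The tutorial is bounded by the keynote, so the earliest it can start is 4:18 PM.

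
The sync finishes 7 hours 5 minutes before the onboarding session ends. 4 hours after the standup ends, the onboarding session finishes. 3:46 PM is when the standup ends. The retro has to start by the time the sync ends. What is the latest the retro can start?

12:41 PM

The onboarding session ends at 3:46 PM + 240 min = 7:46 PM.
The sync ends at 7:46 PM − 425 min = 12:41 PM.
The retro is bounded by the sync, so the latest it can start is 12:41 PM.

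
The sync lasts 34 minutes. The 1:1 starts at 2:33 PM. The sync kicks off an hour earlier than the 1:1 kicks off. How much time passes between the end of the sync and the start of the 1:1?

26 minutes

The sync starts at 2:33 PM − 60 min = 1:33 PM.
The sync ends at 1:33 PM + 34 min = 2:07 PM.
From 2:07 PM to 2:33 PM is 26 minutes.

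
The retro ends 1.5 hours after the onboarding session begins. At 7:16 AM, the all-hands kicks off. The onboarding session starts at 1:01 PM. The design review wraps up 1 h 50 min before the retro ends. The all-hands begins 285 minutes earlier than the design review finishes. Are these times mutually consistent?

No

The retro ends at 1:01 PM + 90 min = 2:31 PM.
The design review ends at 2:31 PM − 110 min = 12:41 PM.
The all-hands starts at 12:41 PM − 285 min = 7:56 AM.
But the all-hands is also said to start at 7:16 AM — a 40-minute conflict.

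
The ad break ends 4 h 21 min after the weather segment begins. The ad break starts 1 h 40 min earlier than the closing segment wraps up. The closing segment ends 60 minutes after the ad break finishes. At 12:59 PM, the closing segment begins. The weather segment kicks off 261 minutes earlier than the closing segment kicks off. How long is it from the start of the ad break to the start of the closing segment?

40 minutes

The weather segment starts at 12:59 PM − 261 min = 8:38 AM.
The ad break ends at 8:38 AM + 261 min = 12:59 PM.
The closing segment ends at 12:59 PM + 60 min = 1:59 PM.
The ad break starts at 1:59 PM − 100 min = 12:19 PM.
From 12:19 PM to 12:59 PM is 40 minutes.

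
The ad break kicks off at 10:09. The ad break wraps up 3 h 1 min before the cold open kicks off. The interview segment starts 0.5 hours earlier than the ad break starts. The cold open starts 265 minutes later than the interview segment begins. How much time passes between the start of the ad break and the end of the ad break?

54 minutes

The interview segment starts at 10:09 − 30 min = 09:39.
The cold open starts at 09:39 + 265 min = 14:04.
The ad break ends at 14:04 − 181 min = 11:03.
From 10:09 to 11:03 is 54 minutes.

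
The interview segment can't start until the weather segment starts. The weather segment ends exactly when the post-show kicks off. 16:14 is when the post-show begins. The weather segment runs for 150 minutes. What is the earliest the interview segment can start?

The weather segment ends at 16:14.
The weather segment starts at 16:14 − 150 min = 13:44.
The interview segment is bounded by the weather segment, so the earliest it can start is 13:44.

13:44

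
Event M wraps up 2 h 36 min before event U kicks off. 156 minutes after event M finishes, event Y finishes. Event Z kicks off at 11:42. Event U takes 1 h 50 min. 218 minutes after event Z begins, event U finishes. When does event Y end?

13:30

Event U ends at 11:42 + 218 min = 15:20.
Event U starts at 15:20 − 110 min = 13:30.
Event M ends at 13:30 − 156 min = 10:54.
Event Y ends at 10:54 + 156 min = 13:30.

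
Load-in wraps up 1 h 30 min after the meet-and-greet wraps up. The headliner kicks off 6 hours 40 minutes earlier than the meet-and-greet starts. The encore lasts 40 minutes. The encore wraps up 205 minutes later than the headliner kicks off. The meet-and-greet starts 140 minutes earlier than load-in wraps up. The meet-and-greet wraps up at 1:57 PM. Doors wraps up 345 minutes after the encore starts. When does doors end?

Load-in ends at 1:57 PM + 90 min = 3:27 PM.
The meet-and-greet starts at 3:27 PM − 140 min = 1:07 PM.
The headliner starts at 1:07 PM − 400 min = 6:27 AM.
The encore ends at 6:27 AM + 205 min = 9:52 AM.
The encore starts at 9:52 AM − 40 min = 9:12 AM.
Doors ends at 9:12 AM + 345 min = 2:57 PM.

2:57 PM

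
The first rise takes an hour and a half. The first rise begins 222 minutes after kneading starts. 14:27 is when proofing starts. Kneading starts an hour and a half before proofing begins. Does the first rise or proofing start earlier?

proofing

Kneading starts at 14:27 − 90 min = 12:57.
The first rise starts at 12:57 + 222 min = 16:39.
The first rise starts at 16:39 and proofing starts at 14:27, so proofing is first.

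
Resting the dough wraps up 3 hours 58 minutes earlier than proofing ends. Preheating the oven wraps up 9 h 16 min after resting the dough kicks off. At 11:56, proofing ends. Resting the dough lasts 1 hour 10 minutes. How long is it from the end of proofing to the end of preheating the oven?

4 h 8 min

Resting the dough ends at 11:56 − 238 min = 07:58.
Resting the dough starts at 07:58 − 70 min = 06:48.
Preheating the oven ends at 06:48 + 556 min = 16:04.
From 11:56 to 16:04 is 4 h 8 min.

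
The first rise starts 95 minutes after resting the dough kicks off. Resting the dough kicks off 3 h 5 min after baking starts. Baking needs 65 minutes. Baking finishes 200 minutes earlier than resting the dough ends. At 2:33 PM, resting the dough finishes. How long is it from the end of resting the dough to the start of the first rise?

Baking ends at 2:33 PM − 200 min = 11:13 AM.
Baking starts at 11:13 AM − 65 min = 10:08 AM.
Resting the dough starts at 10:08 AM + 185 min = 1:13 PM.
The first rise starts at 1:13 PM + 95 min = 2:48 PM.
From 2:33 PM to 2:48 PM is 15 minutes.

15 minutes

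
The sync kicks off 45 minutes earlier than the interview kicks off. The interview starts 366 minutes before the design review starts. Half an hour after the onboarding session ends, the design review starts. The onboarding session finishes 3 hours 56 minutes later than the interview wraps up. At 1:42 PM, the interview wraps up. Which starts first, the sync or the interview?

The onboarding session ends at 1:42 PM + 236 min = 5:38 PM.
The design review starts at 5:38 PM + 30 min = 6:08 PM.
The interview starts at 6:08 PM − 366 min = 12:02 PM.
The sync starts at 12:02 PM − 45 min = 11:17 AM.
The sync starts at 11:17 AM and the interview starts at 12:02 PM, so the sync is first.

the sync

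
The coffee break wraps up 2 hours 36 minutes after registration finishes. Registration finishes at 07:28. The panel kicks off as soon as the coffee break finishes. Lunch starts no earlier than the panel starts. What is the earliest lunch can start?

10:04

The coffee break ends at 07:28 + 156 min = 10:04.
So the panel starts at 10:04.
Lunch is bounded by the panel, so the earliest it can start is 10:04.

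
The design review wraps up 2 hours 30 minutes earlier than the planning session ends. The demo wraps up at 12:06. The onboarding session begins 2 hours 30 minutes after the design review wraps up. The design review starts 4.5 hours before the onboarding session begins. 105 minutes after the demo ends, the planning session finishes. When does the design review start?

09:21

The planning session ends at 12:06 + 105 min = 13:51.
The design review ends at 13:51 − 150 min = 11:21.
The onboarding session starts at 11:21 + 150 min = 13:51.
The design review starts at 13:51 − 270 min = 09:21.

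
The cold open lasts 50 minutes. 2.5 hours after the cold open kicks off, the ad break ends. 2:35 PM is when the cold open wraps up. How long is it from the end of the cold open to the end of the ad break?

The cold open starts at 2:35 PM − 50 min = 1:45 PM.
The ad break ends at 1:45 PM + 150 min = 4:15 PM.
From 2:35 PM to 4:15 PM is 1 hour 40 minutes.

1 hour 40 minutes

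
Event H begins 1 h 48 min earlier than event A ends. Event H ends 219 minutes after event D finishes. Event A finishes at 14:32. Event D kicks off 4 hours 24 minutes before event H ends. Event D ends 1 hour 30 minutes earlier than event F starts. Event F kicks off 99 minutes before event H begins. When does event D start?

08:50

Event H starts at 14:32 − 108 min = 12:44.
Event F starts at 12:44 − 99 min = 11:05.
Event D ends at 11:05 − 90 min = 09:35.
Event H ends at 09:35 + 219 min = 13:14.
Event D starts at 13:14 − 264 min = 08:50.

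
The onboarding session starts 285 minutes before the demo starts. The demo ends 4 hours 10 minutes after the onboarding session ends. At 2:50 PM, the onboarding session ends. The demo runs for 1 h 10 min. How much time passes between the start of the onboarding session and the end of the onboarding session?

The demo ends at 2:50 PM + 250 min = 7:00 PM.
The demo starts at 7:00 PM − 70 min = 5:50 PM.
The onboarding session starts at 5:50 PM − 285 min = 1:05 PM.
From 1:05 PM to 2:50 PM is 105 minutes.

105 minutes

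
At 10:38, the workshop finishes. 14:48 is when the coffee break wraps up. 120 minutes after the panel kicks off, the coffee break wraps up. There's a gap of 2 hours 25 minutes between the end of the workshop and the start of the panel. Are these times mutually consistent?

The panel starts at 10:38 + 145 min = 13:03.
The coffee break ends at 13:03 + 120 min = 15:03.
But the coffee break is also said to end at 14:48 — a 15-minute conflict.

No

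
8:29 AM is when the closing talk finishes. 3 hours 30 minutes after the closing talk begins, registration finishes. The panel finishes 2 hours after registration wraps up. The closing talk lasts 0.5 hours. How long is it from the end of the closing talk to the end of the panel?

300 minutes

The closing talk starts at 8:29 AM − 30 min = 7:59 AM.
Registration ends at 7:59 AM + 210 min = 11:29 AM.
The panel ends at 11:29 AM + 120 min = 1:29 PM.
From 8:29 AM to 1:29 PM is 300 minutes.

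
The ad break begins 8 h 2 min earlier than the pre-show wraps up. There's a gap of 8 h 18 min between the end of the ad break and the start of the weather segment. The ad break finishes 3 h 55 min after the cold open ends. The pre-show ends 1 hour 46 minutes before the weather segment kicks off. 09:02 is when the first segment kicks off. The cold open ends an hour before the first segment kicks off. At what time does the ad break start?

10:27

The cold open ends at 09:02 − 60 min = 08:02.
The ad break ends at 08:02 + 235 min = 11:57.
The weather segment starts at 11:57 + 498 min = 20:15.
The pre-show ends at 20:15 − 106 min = 18:29.
The ad break starts at 18:29 − 482 min = 10:27.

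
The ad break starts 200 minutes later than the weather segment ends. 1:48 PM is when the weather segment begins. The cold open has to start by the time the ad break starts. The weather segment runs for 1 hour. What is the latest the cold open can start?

6:08 PM

The weather segment ends at 1:48 PM + 60 min = 2:48 PM.
The ad break starts at 2:48 PM + 200 min = 6:08 PM.
The cold open is bounded by the ad break, so the latest it can start is 6:08 PM.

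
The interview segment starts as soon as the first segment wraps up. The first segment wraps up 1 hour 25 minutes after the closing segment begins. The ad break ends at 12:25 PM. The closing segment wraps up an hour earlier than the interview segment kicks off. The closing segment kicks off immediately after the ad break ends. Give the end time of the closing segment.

The closing segment starts at 12:25 PM.
The first segment ends at 12:25 PM + 85 min = 1:50 PM.
So the interview segment starts at 1:50 PM.
The closing segment ends at 1:50 PM − 60 min = 12:50 PM.

12:50 PM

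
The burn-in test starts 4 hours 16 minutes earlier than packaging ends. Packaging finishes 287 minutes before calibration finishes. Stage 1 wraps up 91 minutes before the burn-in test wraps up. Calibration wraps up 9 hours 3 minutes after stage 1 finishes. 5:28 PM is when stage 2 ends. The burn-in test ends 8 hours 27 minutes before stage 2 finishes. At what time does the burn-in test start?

The burn-in test ends at 5:28 PM − 507 min = 9:01 AM.
Stage 1 ends at 9:01 AM − 91 min = 7:30 AM.
Calibration ends at 7:30 AM + 543 min = 4:33 PM.
Packaging ends at 4:33 PM − 287 min = 11:46 AM.
The burn-in test starts at 11:46 AM − 256 min = 7:30 AM.

7:30 AM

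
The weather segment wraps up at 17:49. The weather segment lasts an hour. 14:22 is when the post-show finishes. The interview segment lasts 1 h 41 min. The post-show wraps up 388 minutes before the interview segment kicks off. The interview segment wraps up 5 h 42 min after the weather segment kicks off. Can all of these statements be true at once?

Yes

The weather segment starts at 17:49 − 60 min = 16:49.
The interview segment ends at 16:49 + 342 min = 22:31.
The interview segment starts at 22:31 − 101 min = 20:50.
The post-show ends at 20:50 − 388 min = 14:22.
That matches the stated 14:22, so the schedule is consistent.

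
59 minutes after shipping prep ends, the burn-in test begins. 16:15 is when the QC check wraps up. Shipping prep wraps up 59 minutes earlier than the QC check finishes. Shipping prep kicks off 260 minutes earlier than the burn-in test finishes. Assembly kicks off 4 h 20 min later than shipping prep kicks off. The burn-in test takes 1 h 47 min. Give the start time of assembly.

Shipping prep ends at 16:15 − 59 min = 15:16.
The burn-in test starts at 15:16 + 59 min = 16:15.
The burn-in test ends at 16:15 + 107 min = 18:02.
Shipping prep starts at 18:02 − 260 min = 13:42.
Assembly starts at 13:42 + 260 min = 18:02.

18:02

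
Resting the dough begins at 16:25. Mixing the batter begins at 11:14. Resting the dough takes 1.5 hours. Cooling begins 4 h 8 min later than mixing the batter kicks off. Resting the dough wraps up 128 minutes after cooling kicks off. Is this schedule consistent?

Cooling starts at 11:14 + 248 min = 15:22.
Resting the dough ends at 15:22 + 128 min = 17:30.
Resting the dough starts at 17:30 − 90 min = 16:00.
But resting the dough is also said to start at 16:25 — a 25-minute conflict.

No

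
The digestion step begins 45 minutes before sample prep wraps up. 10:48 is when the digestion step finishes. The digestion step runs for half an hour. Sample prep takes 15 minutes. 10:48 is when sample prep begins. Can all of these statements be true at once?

Yes

Sample prep ends at 10:48 + 15 min = 11:03.
The digestion step starts at 11:03 − 45 min = 10:18.
The digestion step ends at 10:18 + 30 min = 10:48.
That matches the stated 10:48, so the schedule is consistent.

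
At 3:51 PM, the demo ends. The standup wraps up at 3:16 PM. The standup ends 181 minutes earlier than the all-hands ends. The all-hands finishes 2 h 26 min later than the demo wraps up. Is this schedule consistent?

Yes

The all-hands ends at 3:51 PM + 146 min = 6:17 PM.
The standup ends at 6:17 PM − 181 min = 3:16 PM.
That matches the stated 3:16 PM, so the schedule is consistent.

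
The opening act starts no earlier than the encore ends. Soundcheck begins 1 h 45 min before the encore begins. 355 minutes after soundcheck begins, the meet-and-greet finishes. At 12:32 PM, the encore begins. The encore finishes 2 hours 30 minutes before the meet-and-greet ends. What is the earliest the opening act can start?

Soundcheck starts at 12:32 PM − 105 min = 10:47 AM.
The meet-and-greet ends at 10:47 AM + 355 min = 4:42 PM.
The encore ends at 4:42 PM − 150 min = 2:12 PM.
The opening act is bounded by the encore, so the earliest it can start is 2:12 PM.

2:12 PM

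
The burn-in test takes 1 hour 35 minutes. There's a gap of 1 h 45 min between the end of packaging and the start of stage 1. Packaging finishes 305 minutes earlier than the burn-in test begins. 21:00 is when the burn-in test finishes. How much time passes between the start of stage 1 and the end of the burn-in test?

4 h 55 min

The burn-in test starts at 21:00 − 95 min = 19:25.
Packaging ends at 19:25 − 305 min = 14:20.
Stage 1 starts at 14:20 + 105 min = 16:05.
From 16:05 to 21:00 is 4 h 55 min.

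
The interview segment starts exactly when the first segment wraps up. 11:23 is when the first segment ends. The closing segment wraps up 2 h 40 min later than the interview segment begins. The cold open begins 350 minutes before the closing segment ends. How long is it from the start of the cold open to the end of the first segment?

3 hours 10 minutes

The interview segment starts at 11:23.
The closing segment ends at 11:23 + 160 min = 14:03.
The cold open starts at 14:03 − 350 min = 08:13.
From 08:13 to 11:23 is 3 hours 10 minutes.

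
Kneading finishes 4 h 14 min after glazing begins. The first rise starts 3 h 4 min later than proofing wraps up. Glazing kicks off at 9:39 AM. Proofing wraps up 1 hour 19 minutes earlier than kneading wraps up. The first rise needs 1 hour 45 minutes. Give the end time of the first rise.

Kneading ends at 9:39 AM + 254 min = 1:53 PM.
Proofing ends at 1:53 PM − 79 min = 12:34 PM.
The first rise starts at 12:34 PM + 184 min = 3:38 PM.
The first rise ends at 3:38 PM + 105 min = 5:23 PM.

5:23 PM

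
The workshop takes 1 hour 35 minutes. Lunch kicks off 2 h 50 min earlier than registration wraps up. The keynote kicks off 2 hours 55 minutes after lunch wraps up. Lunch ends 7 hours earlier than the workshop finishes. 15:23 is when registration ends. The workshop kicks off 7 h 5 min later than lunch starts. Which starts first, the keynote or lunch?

Lunch starts at 15:23 − 170 min = 12:33.
The workshop starts at 12:33 + 425 min = 19:38.
The workshop ends at 19:38 + 95 min = 21:13.
Lunch ends at 21:13 − 420 min = 14:13.
The keynote starts at 14:13 + 175 min = 17:08.
The keynote starts at 17:08 and lunch starts at 12:33, so lunch is first.

lunch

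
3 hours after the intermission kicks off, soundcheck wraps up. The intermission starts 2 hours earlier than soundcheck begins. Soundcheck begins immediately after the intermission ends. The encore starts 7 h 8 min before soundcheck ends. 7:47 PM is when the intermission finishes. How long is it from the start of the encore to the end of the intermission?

Soundcheck starts at 7:47 PM.
The intermission starts at 7:47 PM − 120 min = 5:47 PM.
Soundcheck ends at 5:47 PM + 180 min = 8:47 PM.
The encore starts at 8:47 PM − 428 min = 1:39 PM.
From 1:39 PM to 7:47 PM is 6 h 8 min.

6 h 8 min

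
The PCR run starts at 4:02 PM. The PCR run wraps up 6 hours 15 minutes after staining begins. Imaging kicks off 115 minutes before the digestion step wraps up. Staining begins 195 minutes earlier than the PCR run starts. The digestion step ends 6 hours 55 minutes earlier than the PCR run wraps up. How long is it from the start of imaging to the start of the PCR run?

350 minutes

Staining starts at 4:02 PM − 195 min = 12:47 PM.
The PCR run ends at 12:47 PM + 375 min = 7:02 PM.
The digestion step ends at 7:02 PM − 415 min = 12:07 PM.
Imaging starts at 12:07 PM − 115 min = 10:12 AM.
From 10:12 AM to 4:02 PM is 350 minutes.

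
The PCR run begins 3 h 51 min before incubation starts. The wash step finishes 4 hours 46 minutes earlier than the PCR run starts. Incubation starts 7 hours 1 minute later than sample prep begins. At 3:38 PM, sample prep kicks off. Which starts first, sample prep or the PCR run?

sample prep

Incubation starts at 3:38 PM + 421 min = 10:39 PM.
The PCR run starts at 10:39 PM − 231 min = 6:48 PM.
Sample prep starts at 3:38 PM and the PCR run starts at 6:48 PM, so sample prep is first.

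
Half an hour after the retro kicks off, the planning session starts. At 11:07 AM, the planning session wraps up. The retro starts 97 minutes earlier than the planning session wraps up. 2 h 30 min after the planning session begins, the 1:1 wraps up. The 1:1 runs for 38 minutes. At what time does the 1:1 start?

The retro starts at 11:07 AM − 97 min = 9:30 AM.
The planning session starts at 9:30 AM + 30 min = 10:00 AM.
The 1:1 ends at 10:00 AM + 150 min = 12:30 PM.
The 1:1 starts at 12:30 PM − 38 min = 11:52 AM.

11:52 AM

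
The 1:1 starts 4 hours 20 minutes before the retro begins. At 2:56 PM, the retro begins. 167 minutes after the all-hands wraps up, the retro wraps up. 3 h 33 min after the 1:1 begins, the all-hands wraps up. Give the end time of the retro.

The 1:1 starts at 2:56 PM − 260 min = 10:36 AM.
The all-hands ends at 10:36 AM + 213 min = 2:09 PM.
The retro ends at 2:09 PM + 167 min = 4:56 PM.

4:56 PM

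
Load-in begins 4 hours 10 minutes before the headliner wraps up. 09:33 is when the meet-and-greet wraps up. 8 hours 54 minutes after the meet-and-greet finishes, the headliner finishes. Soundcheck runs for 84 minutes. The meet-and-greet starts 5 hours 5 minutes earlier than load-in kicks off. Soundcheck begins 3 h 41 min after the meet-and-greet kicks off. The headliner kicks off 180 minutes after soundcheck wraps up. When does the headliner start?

The headliner ends at 09:33 + 534 min = 18:27.
Load-in starts at 18:27 − 250 min = 14:17.
The meet-and-greet starts at 14:17 − 305 min = 09:12.
Soundcheck starts at 09:12 + 221 min = 12:53.
Soundcheck ends at 12:53 + 84 min = 14:17.
The headliner starts at 14:17 + 180 min = 17:17.

17:17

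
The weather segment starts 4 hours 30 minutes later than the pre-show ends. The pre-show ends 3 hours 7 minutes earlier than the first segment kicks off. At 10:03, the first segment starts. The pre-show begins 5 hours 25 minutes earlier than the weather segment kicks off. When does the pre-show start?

The pre-show ends at 10:03 − 187 min = 06:56.
The weather segment starts at 06:56 + 270 min = 11:26.
The pre-show starts at 11:26 − 325 min = 06:01.

06:01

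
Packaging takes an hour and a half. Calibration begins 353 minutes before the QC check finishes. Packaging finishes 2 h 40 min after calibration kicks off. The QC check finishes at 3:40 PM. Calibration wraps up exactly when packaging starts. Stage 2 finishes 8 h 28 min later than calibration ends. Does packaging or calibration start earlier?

Calibration starts at 3:40 PM − 353 min = 9:47 AM.
Packaging ends at 9:47 AM + 160 min = 12:27 PM.
Packaging starts at 12:27 PM − 90 min = 10:57 AM.
Packaging starts at 10:57 AM and calibration starts at 9:47 AM, so calibration is first.

calibration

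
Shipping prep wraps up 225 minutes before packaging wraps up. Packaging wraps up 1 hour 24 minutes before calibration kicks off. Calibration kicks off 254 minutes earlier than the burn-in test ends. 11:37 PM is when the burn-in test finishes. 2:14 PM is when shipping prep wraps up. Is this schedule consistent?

Yes

Calibration starts at 11:37 PM − 254 min = 7:23 PM.
Packaging ends at 7:23 PM − 84 min = 5:59 PM.
Shipping prep ends at 5:59 PM − 225 min = 2:14 PM.
That matches the stated 2:14 PM, so the schedule is consistent.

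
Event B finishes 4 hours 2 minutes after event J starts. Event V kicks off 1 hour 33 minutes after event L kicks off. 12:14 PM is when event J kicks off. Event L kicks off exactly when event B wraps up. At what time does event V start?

Event B ends at 12:14 PM + 242 min = 4:16 PM.
So event L starts at 4:16 PM.
Event V starts at 4:16 PM + 93 min = 5:49 PM.

5:49 PM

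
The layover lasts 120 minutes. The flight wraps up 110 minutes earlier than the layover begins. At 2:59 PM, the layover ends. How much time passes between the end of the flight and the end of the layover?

230 minutes

The layover starts at 2:59 PM − 120 min = 12:59 PM.
The flight ends at 12:59 PM − 110 min = 11:09 AM.
From 11:09 AM to 2:59 PM is 230 minutes.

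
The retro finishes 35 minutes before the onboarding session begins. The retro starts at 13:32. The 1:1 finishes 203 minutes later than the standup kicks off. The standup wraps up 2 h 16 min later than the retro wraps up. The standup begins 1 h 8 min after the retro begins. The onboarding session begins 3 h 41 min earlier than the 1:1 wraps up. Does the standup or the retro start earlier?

The standup starts at 13:32 + 68 min = 14:40.
The standup starts at 14:40 and the retro starts at 13:32, so the retro is first.

the retro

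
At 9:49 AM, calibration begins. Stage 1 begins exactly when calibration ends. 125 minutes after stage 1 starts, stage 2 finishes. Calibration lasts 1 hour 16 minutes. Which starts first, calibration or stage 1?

calibration

Calibration ends at 9:49 AM + 76 min = 11:05 AM.
So stage 1 starts at 11:05 AM.
Calibration starts at 9:49 AM and stage 1 starts at 11:05 AM, so calibration is first.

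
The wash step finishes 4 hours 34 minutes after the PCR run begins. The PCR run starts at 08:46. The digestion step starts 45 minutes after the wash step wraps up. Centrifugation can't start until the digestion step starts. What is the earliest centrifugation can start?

14:05

The wash step ends at 08:46 + 274 min = 13:20.
The digestion step starts at 13:20 + 45 min = 14:05.
Centrifugation is bounded by the digestion step, so the earliest it can start is 14:05.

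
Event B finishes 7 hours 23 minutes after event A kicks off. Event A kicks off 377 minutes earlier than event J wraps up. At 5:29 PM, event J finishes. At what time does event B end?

Event A starts at 5:29 PM − 377 min = 11:12 AM.
Event B ends at 11:12 AM + 443 min = 6:35 PM.

6:35 PM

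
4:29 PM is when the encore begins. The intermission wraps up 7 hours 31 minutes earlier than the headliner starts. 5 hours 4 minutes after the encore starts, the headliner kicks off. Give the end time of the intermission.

2:02 PM

The headliner starts at 4:29 PM + 304 min = 9:33 PM.
The intermission ends at 9:33 PM − 451 min = 2:02 PM.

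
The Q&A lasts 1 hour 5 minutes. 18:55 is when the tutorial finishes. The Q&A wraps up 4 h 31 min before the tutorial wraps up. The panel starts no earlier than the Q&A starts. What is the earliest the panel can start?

13:19

The Q&A ends at 18:55 − 271 min = 14:24.
The Q&A starts at 14:24 − 65 min = 13:19.
The panel is bounded by the Q&A, so the earliest it can start is 13:19.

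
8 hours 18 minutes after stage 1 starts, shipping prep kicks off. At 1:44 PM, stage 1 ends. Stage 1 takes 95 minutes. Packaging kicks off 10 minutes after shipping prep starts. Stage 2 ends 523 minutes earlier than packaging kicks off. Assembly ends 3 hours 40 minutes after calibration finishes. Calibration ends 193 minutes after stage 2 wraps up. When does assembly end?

6:47 PM

Stage 1 starts at 1:44 PM − 95 min = 12:09 PM.
Shipping prep starts at 12:09 PM + 498 min = 8:27 PM.
Packaging starts at 8:27 PM + 10 min = 8:37 PM.
Stage 2 ends at 8:37 PM − 523 min = 11:54 AM.
Calibration ends at 11:54 AM + 193 min = 3:07 PM.
Assembly ends at 3:07 PM + 220 min = 6:47 PM.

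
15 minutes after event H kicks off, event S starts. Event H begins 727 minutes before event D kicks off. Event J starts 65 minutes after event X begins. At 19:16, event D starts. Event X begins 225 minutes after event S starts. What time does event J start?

12:14

Event H starts at 19:16 − 727 min = 07:09.
Event S starts at 07:09 + 15 min = 07:24.
Event X starts at 07:24 + 225 min = 11:09.
Event J starts at 11:09 + 65 min = 12:14.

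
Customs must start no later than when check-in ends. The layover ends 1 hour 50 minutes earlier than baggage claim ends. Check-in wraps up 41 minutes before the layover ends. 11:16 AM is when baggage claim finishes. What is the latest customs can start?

8:45 AM

The layover ends at 11:16 AM − 110 min = 9:26 AM.
Check-in ends at 9:26 AM − 41 min = 8:45 AM.
Customs is bounded by check-in, so the latest it can start is 8:45 AM.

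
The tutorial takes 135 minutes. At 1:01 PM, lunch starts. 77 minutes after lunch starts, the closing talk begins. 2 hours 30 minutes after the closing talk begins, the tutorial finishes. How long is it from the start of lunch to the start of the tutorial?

1 h 32 min

The closing talk starts at 1:01 PM + 77 min = 2:18 PM.
The tutorial ends at 2:18 PM + 150 min = 4:48 PM.
The tutorial starts at 4:48 PM − 135 min = 2:33 PM.
From 1:01 PM to 2:33 PM is 1 h 32 min.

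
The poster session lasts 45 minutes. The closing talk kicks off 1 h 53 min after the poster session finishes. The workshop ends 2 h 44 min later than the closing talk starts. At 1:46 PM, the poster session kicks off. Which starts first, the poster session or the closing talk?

The poster session ends at 1:46 PM + 45 min = 2:31 PM.
The closing talk starts at 2:31 PM + 113 min = 4:24 PM.
The poster session starts at 1:46 PM and the closing talk starts at 4:24 PM, so the poster session is first.

the poster session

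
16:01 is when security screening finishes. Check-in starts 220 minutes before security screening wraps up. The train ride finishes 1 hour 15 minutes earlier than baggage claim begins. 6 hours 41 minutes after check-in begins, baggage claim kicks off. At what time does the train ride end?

Check-in starts at 16:01 − 220 min = 12:21.
Baggage claim starts at 12:21 + 401 min = 19:02.
The train ride ends at 19:02 − 75 min = 17:47.

17:47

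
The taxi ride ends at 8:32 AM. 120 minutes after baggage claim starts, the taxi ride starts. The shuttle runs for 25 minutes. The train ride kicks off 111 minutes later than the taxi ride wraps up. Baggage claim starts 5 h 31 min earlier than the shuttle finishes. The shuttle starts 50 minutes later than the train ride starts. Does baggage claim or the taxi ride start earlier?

The train ride starts at 8:32 AM + 111 min = 10:23 AM.
The shuttle starts at 10:23 AM + 50 min = 11:13 AM.
The shuttle ends at 11:13 AM + 25 min = 11:38 AM.
Baggage claim starts at 11:38 AM − 331 min = 6:07 AM.
The taxi ride starts at 6:07 AM + 120 min = 8:07 AM.
Baggage claim starts at 6:07 AM and the taxi ride starts at 8:07 AM, so baggage claim is first.

baggage claim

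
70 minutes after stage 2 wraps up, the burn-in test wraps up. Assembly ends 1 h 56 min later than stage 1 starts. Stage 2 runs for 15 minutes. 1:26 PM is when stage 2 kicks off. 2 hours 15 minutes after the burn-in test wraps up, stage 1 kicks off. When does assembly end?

Stage 2 ends at 1:26 PM + 15 min = 1:41 PM.
The burn-in test ends at 1:41 PM + 70 min = 2:51 PM.
Stage 1 starts at 2:51 PM + 135 min = 5:06 PM.
Assembly ends at 5:06 PM + 116 min = 7:02 PM.

7:02 PM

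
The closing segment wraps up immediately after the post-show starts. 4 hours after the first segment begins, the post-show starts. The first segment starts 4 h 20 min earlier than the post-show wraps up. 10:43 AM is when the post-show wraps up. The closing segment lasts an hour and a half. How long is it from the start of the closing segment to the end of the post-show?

1 hour 50 minutes

The first segment starts at 10:43 AM − 260 min = 6:23 AM.
The post-show starts at 6:23 AM + 240 min = 10:23 AM.
So the closing segment ends at 10:23 AM.
The closing segment starts at 10:23 AM − 90 min = 8:53 AM.
From 8:53 AM to 10:43 AM is 1 hour 50 minutes.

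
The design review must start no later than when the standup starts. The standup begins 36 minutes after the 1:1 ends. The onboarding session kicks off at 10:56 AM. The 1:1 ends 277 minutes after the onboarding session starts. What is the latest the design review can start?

4:09 PM

The 1:1 ends at 10:56 AM + 277 min = 3:33 PM.
The standup starts at 3:33 PM + 36 min = 4:09 PM.
The design review is bounded by the standup, so the latest it can start is 4:09 PM.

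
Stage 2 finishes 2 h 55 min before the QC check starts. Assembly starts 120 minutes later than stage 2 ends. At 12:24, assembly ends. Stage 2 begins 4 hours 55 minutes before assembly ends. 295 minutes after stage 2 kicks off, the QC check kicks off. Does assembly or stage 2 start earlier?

Stage 2 starts at 12:24 − 295 min = 07:29.
The QC check starts at 07:29 + 295 min = 12:24.
Stage 2 ends at 12:24 − 175 min = 09:29.
Assembly starts at 09:29 + 120 min = 11:29.
Assembly starts at 11:29 and stage 2 starts at 07:29, so stage 2 is first.

stage 2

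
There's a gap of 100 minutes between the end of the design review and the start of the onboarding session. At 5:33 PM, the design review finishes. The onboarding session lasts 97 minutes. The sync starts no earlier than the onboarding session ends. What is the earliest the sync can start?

The onboarding session starts at 5:33 PM + 100 min = 7:13 PM.
The onboarding session ends at 7:13 PM + 97 min = 8:50 PM.
The sync is bounded by the onboarding session, so the earliest it can start is 8:50 PM.

8:50 PM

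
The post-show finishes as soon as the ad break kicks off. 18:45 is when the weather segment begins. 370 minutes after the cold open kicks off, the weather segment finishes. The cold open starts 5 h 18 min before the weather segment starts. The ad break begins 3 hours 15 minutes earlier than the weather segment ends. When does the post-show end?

16:22

The cold open starts at 18:45 − 318 min = 13:27.
The weather segment ends at 13:27 + 370 min = 19:37.
The ad break starts at 19:37 − 195 min = 16:22.
So the post-show ends at 16:22.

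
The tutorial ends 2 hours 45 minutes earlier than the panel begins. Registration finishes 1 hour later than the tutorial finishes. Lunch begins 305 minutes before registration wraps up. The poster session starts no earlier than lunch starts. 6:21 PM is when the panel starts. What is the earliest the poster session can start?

11:31 AM

The tutorial ends at 6:21 PM − 165 min = 3:36 PM.
Registration ends at 3:36 PM + 60 min = 4:36 PM.
Lunch starts at 4:36 PM − 305 min = 11:31 AM.
The poster session is bounded by lunch, so the earliest it can start is 11:31 AM.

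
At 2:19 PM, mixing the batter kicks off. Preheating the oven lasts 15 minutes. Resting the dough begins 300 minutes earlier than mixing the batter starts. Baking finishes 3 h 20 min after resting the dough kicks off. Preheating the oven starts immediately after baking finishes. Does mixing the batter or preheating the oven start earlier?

Resting the dough starts at 2:19 PM − 300 min = 9:19 AM.
Baking ends at 9:19 AM + 200 min = 12:39 PM.
So preheating the oven starts at 12:39 PM.
Mixing the batter starts at 2:19 PM and preheating the oven starts at 12:39 PM, so preheating the oven is first.

preheating the oven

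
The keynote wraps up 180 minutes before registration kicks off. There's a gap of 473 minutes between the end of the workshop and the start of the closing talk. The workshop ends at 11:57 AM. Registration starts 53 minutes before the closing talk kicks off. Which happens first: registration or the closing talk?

The closing talk starts at 11:57 AM + 473 min = 7:50 PM.
Registration starts at 7:50 PM − 53 min = 6:57 PM.
Registration starts at 6:57 PM and the closing talk starts at 7:50 PM, so registration is first.

registration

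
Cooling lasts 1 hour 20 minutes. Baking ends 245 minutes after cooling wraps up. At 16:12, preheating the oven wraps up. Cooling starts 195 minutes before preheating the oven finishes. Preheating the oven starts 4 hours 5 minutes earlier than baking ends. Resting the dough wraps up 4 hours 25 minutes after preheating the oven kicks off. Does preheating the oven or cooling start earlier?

Cooling starts at 16:12 − 195 min = 12:57.
Cooling ends at 12:57 + 80 min = 14:17.
Baking ends at 14:17 + 245 min = 18:22.
Preheating the oven starts at 18:22 − 245 min = 14:17.
Preheating the oven starts at 14:17 and cooling starts at 12:57, so cooling is first.

cooling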